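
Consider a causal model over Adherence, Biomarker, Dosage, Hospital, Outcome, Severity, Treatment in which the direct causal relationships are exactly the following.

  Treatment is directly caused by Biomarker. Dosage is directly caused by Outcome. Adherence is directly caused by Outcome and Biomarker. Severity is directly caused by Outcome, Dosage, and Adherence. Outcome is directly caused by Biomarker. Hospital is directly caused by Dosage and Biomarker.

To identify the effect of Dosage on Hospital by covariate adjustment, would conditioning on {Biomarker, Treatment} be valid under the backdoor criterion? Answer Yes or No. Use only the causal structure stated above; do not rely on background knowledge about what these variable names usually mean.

Yes

Backdoor paths from Dosage to Hospital (paths whose first edge points into Dosage):
  P1: Dosage <- Outcome <- Biomarker -> Hospital
  P2: Dosage <- Outcome -> Adherence <- Biomarker -> Hospital
  P3: Dosage <- Outcome -> Severity <- Adherence <- Biomarker -> Hospital
Condition 1 (no descendant of Dosage in the set): holds — descendants of Dosage are {Hospital, Severity}; none are in {Biomarker, Treatment}.
Condition 2 (every backdoor path blocked by {Biomarker, Treatment}):
  P1: blocked at fork node Biomarker ∈ conditioning set.
  P2: blocked at collider Adherence (neither it nor any descendant is in the conditioning set).
  P3: blocked at collider Severity (neither it nor any descendant is in the conditioning set).
{Biomarker, Treatment} satisfies the backdoor criterion.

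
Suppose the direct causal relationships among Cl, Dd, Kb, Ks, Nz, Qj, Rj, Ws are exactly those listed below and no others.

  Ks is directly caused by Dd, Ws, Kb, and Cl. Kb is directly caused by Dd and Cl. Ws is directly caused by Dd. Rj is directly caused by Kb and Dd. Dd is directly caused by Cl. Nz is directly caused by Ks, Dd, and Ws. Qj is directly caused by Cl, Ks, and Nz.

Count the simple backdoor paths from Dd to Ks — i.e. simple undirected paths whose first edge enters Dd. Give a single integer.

A backdoor path from Dd to Ks is any simple undirected path whose first edge points into Dd (i.e. leaves Dd via a parent).
Parents of Dd: {Cl}.
Enumerating:
  P1: Dd <- Cl -> Kb -> Ks
  P2: Dd <- Cl -> Ks
  P3: Dd <- Cl -> Qj <- Ks
  P4: Dd <- Cl -> Qj <- Nz <- Ws -> Ks
  P5: Dd <- Cl -> Qj <- Nz <- Ks
That exhausts the simple backdoor paths. Count: 5.

5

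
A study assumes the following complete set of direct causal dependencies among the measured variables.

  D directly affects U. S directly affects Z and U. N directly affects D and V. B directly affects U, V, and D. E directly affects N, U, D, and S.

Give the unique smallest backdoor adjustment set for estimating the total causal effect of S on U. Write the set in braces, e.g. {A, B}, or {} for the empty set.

Variables eligible for adjustment (non-descendants of S, excluding S and U): {B, D, E, N, V}.
Backdoor paths from S to U:
  P1: S <- E -> N -> D <- B -> U
  P2: S <- E -> N -> D -> U
  P3: S <- E -> N -> V <- B -> D -> U
  P4: S <- E -> N -> V <- B -> U
  P5: S <- E -> D <- B -> U
  P6: S <- E -> D <- N -> V <- B -> U
  P7: S <- E -> D -> U
  P8: S <- E -> U
The empty set is not sufficient: P2 (S <- E -> N -> D -> U) has no collider blocking it and no conditioned non-collider, so it is open.
Try {E}:
  P1: blocked at fork node E ∈ conditioning set.
  P2: blocked at fork node E ∈ conditioning set.
  P3: blocked at fork node E ∈ conditioning set.
  P4: blocked at fork node E ∈ conditioning set.
  P5: blocked at fork node E ∈ conditioning set.
  P6: blocked at fork node E ∈ conditioning set.
  P7: blocked at fork node E ∈ conditioning set.
  P8: blocked at fork node E ∈ conditioning set.
{E} contains no descendant of S and blocks every backdoor path.
No other singleton works — e.g. {B} leaves P2 open — so {E} is the unique smallest valid adjustment set.

{E}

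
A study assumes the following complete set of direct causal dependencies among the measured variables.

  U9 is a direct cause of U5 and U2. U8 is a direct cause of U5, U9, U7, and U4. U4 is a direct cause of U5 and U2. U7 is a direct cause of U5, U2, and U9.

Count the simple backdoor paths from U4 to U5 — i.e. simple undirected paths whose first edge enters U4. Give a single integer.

A backdoor path from U4 to U5 is any simple undirected path whose first edge points into U4 (i.e. leaves U4 via a parent).
Parents of U4: {U8}.
Enumerating:
  P1: U4 <- U8 -> U7 -> U9 -> U5
  P2: U4 <- U8 -> U7 -> U5
  P3: U4 <- U8 -> U7 -> U2 <- U9 -> U5
  P4: U4 <- U8 -> U9 <- U7 -> U5
  P5: U4 <- U8 -> U9 -> U5
  P6: U4 <- U8 -> U9 -> U2 <- U7 -> U5
  P7: U4 <- U8 -> U5
That exhausts the simple backdoor paths. Count: 7.

7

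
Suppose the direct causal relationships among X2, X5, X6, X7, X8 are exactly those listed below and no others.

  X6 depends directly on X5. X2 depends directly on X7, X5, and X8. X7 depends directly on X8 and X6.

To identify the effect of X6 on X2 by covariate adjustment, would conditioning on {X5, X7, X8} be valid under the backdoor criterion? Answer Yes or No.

Backdoor paths from X6 to X2 (paths whose first edge points into X6):
  P1: X6 <- X5 -> X2
Condition 1 (no descendant of X6 in the set): FAILS — X7 is a descendant of X6.
Condition 2 (every backdoor path blocked by {X5, X7, X8}):
  P1: blocked at fork node X5 ∈ conditioning set.
{X5, X7, X8} does not satisfy the backdoor criterion.

No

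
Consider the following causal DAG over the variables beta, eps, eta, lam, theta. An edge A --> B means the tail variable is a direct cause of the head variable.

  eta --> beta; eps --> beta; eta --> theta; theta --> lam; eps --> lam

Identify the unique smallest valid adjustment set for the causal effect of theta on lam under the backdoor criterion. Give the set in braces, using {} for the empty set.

{}

Variables eligible for adjustment (non-descendants of theta, excluding theta and lam): {beta, eps, eta}.
Backdoor paths from theta to lam:
  P1: theta <- eta -> beta <- eps -> lam
Each backdoor path contains an unconditioned collider, so every path is already blocked with the empty conditioning set:
  P1: blocked at collider beta (neither it nor any descendant is in the conditioning set).
The empty set is therefore the unique smallest valid set.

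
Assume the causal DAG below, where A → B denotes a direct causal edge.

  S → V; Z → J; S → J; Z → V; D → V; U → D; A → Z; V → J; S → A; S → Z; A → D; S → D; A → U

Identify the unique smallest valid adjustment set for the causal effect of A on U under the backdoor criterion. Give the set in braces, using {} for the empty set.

Variables eligible for adjustment (non-descendants of A, excluding A and U): {S}.
Backdoor paths from A to U:
  P1: A <- S -> D <- U
  P2: A <- S -> Z -> V <- D <- U
  P3: A <- S -> Z -> J <- V <- D <- U
  P4: A <- S -> V <- D <- U
  P5: A <- S -> J <- Z -> V <- D <- U
  P6: A <- S -> J <- V <- D <- U
Each backdoor path contains an unconditioned collider, so every path is already blocked with the empty conditioning set:
  P1: blocked at collider D (neither it nor any descendant is in the conditioning set).
  P2: blocked at collider V (neither it nor any descendant is in the conditioning set).
  P3: blocked at collider J (neither it nor any descendant is in the conditioning set).
  P4: blocked at collider V (neither it nor any descendant is in the conditioning set).
  P5: blocked at collider J (neither it nor any descendant is in the conditioning set).
  P6: blocked at collider J (neither it nor any descendant is in the conditioning set).
The empty set is therefore the unique smallest valid set.

{}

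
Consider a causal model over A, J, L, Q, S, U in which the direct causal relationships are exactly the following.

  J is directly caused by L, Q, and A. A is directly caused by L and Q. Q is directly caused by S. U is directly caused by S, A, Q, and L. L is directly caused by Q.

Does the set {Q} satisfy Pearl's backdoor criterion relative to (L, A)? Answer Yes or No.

Yes

Backdoor paths from L to A (paths whose first edge points into L):
  P1: L <- Q <- S -> U <- A
  P2: L <- Q -> A
  P3: L <- Q -> U <- A
  P4: L <- Q -> J <- A
Condition 1 (no descendant of L in the set): holds — descendants of L are {A, J, U}; none are in {Q}.
Condition 2 (every backdoor path blocked by {Q}):
  P1: blocked at chain node Q ∈ conditioning set.
  P2: blocked at fork node Q ∈ conditioning set.
  P3: blocked at fork node Q ∈ conditioning set.
  P4: blocked at fork node Q ∈ conditioning set.
{Q} satisfies the backdoor criterion.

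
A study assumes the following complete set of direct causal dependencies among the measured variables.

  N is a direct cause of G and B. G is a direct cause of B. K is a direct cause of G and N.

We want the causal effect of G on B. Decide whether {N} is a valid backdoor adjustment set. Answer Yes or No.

Backdoor paths from G to B (paths whose first edge points into G):
  P1: G <- K -> N -> B
  P2: G <- N -> B
Condition 1 (no descendant of G in the set): holds — descendants of G are {B}; none are in {N}.
Condition 2 (every backdoor path blocked by {N}):
  P1: blocked at chain node N ∈ conditioning set.
  P2: blocked at fork node N ∈ conditioning set.
{N} satisfies the backdoor criterion.

Yes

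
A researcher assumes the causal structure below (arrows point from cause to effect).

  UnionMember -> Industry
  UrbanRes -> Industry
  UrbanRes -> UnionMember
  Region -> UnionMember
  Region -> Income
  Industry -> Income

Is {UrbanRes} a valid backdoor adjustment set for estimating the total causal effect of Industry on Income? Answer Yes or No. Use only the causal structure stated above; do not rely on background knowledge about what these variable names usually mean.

Backdoor paths from Industry to Income (paths whose first edge points into Industry):
  P1: Industry <- UrbanRes -> UnionMember <- Region -> Income
  P2: Industry <- UnionMember <- Region -> Income
Condition 1 (no descendant of Industry in the set): holds — descendants of Industry are {Income}; none are in {UrbanRes}.
Condition 2 (every backdoor path blocked by {UrbanRes}):
  P1: blocked at fork node UrbanRes ∈ conditioning set.
  P2: open — no interior node is in the conditioning set.
{UrbanRes} does not satisfy the backdoor criterion.

No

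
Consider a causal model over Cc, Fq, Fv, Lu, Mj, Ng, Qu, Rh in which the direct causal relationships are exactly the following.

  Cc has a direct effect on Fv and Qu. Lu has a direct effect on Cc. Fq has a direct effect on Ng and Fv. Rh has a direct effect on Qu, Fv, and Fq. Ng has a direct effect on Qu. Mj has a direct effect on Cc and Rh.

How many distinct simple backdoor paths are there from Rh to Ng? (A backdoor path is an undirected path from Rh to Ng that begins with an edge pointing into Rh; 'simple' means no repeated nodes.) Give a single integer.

A backdoor path from Rh to Ng is any simple undirected path whose first edge points into Rh (i.e. leaves Rh via a parent).
Parents of Rh: {Mj}.
Enumerating:
  P1: Rh <- Mj -> Cc -> Fv <- Fq -> Ng
  P2: Rh <- Mj -> Cc -> Qu <- Ng
That exhausts the simple backdoor paths. Count: 2.

2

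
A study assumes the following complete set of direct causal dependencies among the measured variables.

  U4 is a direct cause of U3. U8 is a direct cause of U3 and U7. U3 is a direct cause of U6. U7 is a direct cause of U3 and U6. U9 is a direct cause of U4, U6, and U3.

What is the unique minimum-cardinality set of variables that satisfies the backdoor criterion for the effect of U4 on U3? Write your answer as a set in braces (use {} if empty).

Variables eligible for adjustment (non-descendants of U4, excluding U4 and U3): {U7, U8, U9}.
Backdoor paths from U4 to U3:
  P1: U4 <- U9 -> U3
  P2: U4 <- U9 -> U6 <- U7 <- U8 -> U3
  P3: U4 <- U9 -> U6 <- U7 -> U3
  P4: U4 <- U9 -> U6 <- U3
The empty set is not sufficient: P1 (U4 <- U9 -> U3) has no collider blocking it and no conditioned non-collider, so it is open.
Try {U9}:
  P1: blocked at fork node U9 ∈ conditioning set.
  P2: blocked at fork node U9 ∈ conditioning set.
  P3: blocked at fork node U9 ∈ conditioning set.
  P4: blocked at fork node U9 ∈ conditioning set.
{U9} contains no descendant of U4 and blocks every backdoor path.
No other singleton works — e.g. {U8} leaves P1 open — so {U9} is the unique smallest valid adjustment set.

{U9}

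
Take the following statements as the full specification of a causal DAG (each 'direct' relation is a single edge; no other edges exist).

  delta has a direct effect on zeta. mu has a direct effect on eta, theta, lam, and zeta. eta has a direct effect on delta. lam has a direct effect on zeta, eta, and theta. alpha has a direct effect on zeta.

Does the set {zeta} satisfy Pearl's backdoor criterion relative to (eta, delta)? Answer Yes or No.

Backdoor paths from eta to delta (paths whose first edge points into eta):
  P1: eta <- mu -> lam -> zeta <- delta
  P2: eta <- mu -> theta <- lam -> zeta <- delta
  P3: eta <- mu -> zeta <- delta
  P4: eta <- lam <- mu -> zeta <- delta
  P5: eta <- lam -> theta <- mu -> zeta <- delta
  P6: eta <- lam -> zeta <- delta
Condition 1 (no descendant of eta in the set): FAILS — zeta is a descendant of eta.
Condition 2 (every backdoor path blocked by {zeta}):
  P1: open — collider(s) zeta are conditioned on (or have a conditioned descendant) and no non-collider on the path is in the set.
  P2: blocked at collider theta (neither it nor any descendant is in the conditioning set).
  P3: open — collider(s) zeta are conditioned on (or have a conditioned descendant) and no non-collider on the path is in the set.
  P4: open — collider(s) zeta are conditioned on (or have a conditioned descendant) and no non-collider on the path is in the set.
  P5: blocked at collider theta (neither it nor any descendant is in the conditioning set).
  P6: open — collider(s) zeta are conditioned on (or have a conditioned descendant) and no non-collider on the path is in the set.
{zeta} does not satisfy the backdoor criterion.

No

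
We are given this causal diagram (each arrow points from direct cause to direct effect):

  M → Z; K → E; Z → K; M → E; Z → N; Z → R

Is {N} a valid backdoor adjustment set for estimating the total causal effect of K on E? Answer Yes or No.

Backdoor paths from K to E (paths whose first edge points into K):
  P1: K <- Z <- M -> E
Condition 1 (no descendant of K in the set): holds — descendants of K are {E}; none are in {N}.
Condition 2 (every backdoor path blocked by {N}):
  P1: open — no interior node is in the conditioning set.
{N} does not satisfy the backdoor criterion.

No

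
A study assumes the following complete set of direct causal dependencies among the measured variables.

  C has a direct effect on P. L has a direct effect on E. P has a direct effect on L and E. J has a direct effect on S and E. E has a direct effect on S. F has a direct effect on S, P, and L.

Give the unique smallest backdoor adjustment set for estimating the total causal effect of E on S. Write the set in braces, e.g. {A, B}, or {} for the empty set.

{F, J}

Variables eligible for adjustment (non-descendants of E, excluding E and S): {C, F, J, L, P}.
Backdoor paths from E to S:
  P1: E <- P <- F -> S
  P2: E <- P -> L <- F -> S
  P3: E <- J -> S
  P4: E <- L <- F -> S
  P5: E <- L <- P <- F -> S
The empty set is not sufficient: P1 (E <- P <- F -> S) has no collider blocking it and no conditioned non-collider, so it is open.
Try {F, J}:
  P1: blocked at fork node F ∈ conditioning set.
  P2: blocked at collider L (neither it nor any descendant is in the conditioning set).
  P3: blocked at fork node J ∈ conditioning set.
  P4: blocked at fork node F ∈ conditioning set.
  P5: blocked at fork node F ∈ conditioning set.
{F, J} contains no descendant of E and blocks every backdoor path.
Every element of {F, J} is needed (dropping F leaves P1 open; dropping J leaves P3 open), so no proper subset is valid.
Among all size-2 subsets of the eligible variables, only {F, J} blocks every backdoor path, so it is the unique smallest valid adjustment set.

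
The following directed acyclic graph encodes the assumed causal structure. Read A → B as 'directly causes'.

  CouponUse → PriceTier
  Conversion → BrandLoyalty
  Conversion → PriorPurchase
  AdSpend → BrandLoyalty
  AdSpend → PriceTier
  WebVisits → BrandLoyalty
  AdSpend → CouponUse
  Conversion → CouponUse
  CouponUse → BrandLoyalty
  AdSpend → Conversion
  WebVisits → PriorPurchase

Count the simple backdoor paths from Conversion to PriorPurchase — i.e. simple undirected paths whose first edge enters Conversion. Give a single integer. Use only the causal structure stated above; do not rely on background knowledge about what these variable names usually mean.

3

A backdoor path from Conversion to PriorPurchase is any simple undirected path whose first edge points into Conversion (i.e. leaves Conversion via a parent).
Parents of Conversion: {AdSpend}.
Enumerating:
  P1: Conversion <- AdSpend -> CouponUse -> BrandLoyalty <- WebVisits -> PriorPurchase
  P2: Conversion <- AdSpend -> BrandLoyalty <- WebVisits -> PriorPurchase
  P3: Conversion <- AdSpend -> PriceTier <- CouponUse -> BrandLoyalty <- WebVisits -> PriorPurchase
That exhausts the simple backdoor paths. Count: 3.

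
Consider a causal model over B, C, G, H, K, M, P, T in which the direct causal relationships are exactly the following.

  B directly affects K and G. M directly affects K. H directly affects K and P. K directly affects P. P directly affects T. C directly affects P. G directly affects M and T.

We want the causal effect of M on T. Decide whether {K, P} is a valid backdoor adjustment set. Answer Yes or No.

No

Backdoor paths from M to T (paths whose first edge points into M):
  P1: M <- G <- B -> K <- H -> P -> T
  P2: M <- G <- B -> K -> P -> T
  P3: M <- G -> T
Condition 1 (no descendant of M in the set): FAILS — K and P are descendants of M.
Condition 2 (every backdoor path blocked by {K, P}):
  P1: blocked at chain node P ∈ conditioning set.
  P2: blocked at chain node K ∈ conditioning set.
  P3: open — no interior node is in the conditioning set.
{K, P} does not satisfy the backdoor criterion.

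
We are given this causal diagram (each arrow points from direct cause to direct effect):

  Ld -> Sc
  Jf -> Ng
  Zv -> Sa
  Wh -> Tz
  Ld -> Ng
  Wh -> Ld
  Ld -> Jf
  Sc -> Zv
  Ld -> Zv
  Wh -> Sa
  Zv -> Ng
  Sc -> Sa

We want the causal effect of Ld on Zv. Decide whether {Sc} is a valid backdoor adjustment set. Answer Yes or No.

No

Backdoor paths from Ld to Zv (paths whose first edge points into Ld):
  P1: Ld <- Wh -> Sa <- Sc -> Zv
  P2: Ld <- Wh -> Sa <- Zv
Condition 1 (no descendant of Ld in the set): FAILS — Sc is a descendant of Ld.
Condition 2 (every backdoor path blocked by {Sc}):
  P1: blocked at collider Sa (neither it nor any descendant is in the conditioning set).
  P2: blocked at collider Sa (neither it nor any descendant is in the conditioning set).
{Sc} does not satisfy the backdoor criterion.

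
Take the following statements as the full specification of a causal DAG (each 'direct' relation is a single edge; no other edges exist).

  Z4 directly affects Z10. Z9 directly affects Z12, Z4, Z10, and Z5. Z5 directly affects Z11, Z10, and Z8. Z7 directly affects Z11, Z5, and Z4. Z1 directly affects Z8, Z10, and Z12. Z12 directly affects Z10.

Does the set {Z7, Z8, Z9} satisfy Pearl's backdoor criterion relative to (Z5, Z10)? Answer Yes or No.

No

Backdoor paths from Z5 to Z10 (paths whose first edge points into Z5):
  P1: Z5 <- Z7 -> Z4 <- Z9 -> Z12 <- Z1 -> Z10
  P2: Z5 <- Z7 -> Z4 <- Z9 -> Z12 -> Z10
  P3: Z5 <- Z7 -> Z4 <- Z9 -> Z10
  P4: Z5 <- Z7 -> Z4 -> Z10
  P5: Z5 <- Z9 -> Z12 <- Z1 -> Z10
  P6: Z5 <- Z9 -> Z12 -> Z10
  P7: Z5 <- Z9 -> Z4 -> Z10
  P8: Z5 <- Z9 -> Z10
Condition 1 (no descendant of Z5 in the set): FAILS — Z8 is a descendant of Z5.
Condition 2 (every backdoor path blocked by {Z7, Z8, Z9}):
  P1: blocked at fork node Z7 ∈ conditioning set.
  P2: blocked at fork node Z7 ∈ conditioning set.
  P3: blocked at fork node Z7 ∈ conditioning set.
  P4: blocked at fork node Z7 ∈ conditioning set.
  P5: blocked at fork node Z9 ∈ conditioning set.
  P6: blocked at fork node Z9 ∈ conditioning set.
  P7: blocked at fork node Z9 ∈ conditioning set.
  P8: blocked at fork node Z9 ∈ conditioning set.
{Z7, Z8, Z9} does not satisfy the backdoor criterion.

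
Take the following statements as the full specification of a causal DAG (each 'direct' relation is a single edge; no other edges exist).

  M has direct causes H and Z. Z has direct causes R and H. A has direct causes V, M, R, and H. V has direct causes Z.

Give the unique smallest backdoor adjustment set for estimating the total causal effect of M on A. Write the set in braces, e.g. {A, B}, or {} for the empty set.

{H, Z}

Variables eligible for adjustment (non-descendants of M, excluding M and A): {H, R, V, Z}.
Backdoor paths from M to A:
  P1: M <- H -> Z <- R -> A
  P2: M <- H -> Z -> V -> A
  P3: M <- H -> A
  P4: M <- Z <- H -> A
  P5: M <- Z <- R -> A
  P6: M <- Z -> V -> A
The empty set is not sufficient: P2 (M <- H -> Z -> V -> A) has no collider blocking it and no conditioned non-collider, so it is open.
Try {H, Z}:
  P1: blocked at fork node H ∈ conditioning set.
  P2: blocked at fork node H ∈ conditioning set.
  P3: blocked at fork node H ∈ conditioning set.
  P4: blocked at chain node Z ∈ conditioning set.
  P5: blocked at chain node Z ∈ conditioning set.
  P6: blocked at fork node Z ∈ conditioning set.
{H, Z} contains no descendant of M and blocks every backdoor path.
Every element of {H, Z} is needed (dropping H leaves P1 open; dropping Z leaves P5 open), so no proper subset is valid.
Among all size-2 subsets of the eligible variables, only {H, Z} blocks every backdoor path, so it is the unique smallest valid adjustment set.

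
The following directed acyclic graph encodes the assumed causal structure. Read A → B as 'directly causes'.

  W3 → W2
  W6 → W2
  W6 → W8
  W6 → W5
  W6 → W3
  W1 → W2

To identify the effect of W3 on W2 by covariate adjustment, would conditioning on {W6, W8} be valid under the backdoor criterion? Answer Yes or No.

Yes

Backdoor paths from W3 to W2 (paths whose first edge points into W3):
  P1: W3 <- W6 -> W2
Condition 1 (no descendant of W3 in the set): holds — descendants of W3 are {W2}; none are in {W6, W8}.
Condition 2 (every backdoor path blocked by {W6, W8}):
  P1: blocked at fork node W6 ∈ conditioning set.
{W6, W8} satisfies the backdoor criterion.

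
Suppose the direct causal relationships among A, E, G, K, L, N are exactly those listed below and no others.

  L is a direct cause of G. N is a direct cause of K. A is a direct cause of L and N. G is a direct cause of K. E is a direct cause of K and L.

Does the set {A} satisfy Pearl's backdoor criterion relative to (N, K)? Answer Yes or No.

Backdoor paths from N to K (paths whose first edge points into N):
  P1: N <- A -> L <- E -> K
  P2: N <- A -> L -> G -> K
Condition 1 (no descendant of N in the set): holds — descendants of N are {K}; none are in {A}.
Condition 2 (every backdoor path blocked by {A}):
  P1: blocked at fork node A ∈ conditioning set.
  P2: blocked at fork node A ∈ conditioning set.
{A} satisfies the backdoor criterion.

Yes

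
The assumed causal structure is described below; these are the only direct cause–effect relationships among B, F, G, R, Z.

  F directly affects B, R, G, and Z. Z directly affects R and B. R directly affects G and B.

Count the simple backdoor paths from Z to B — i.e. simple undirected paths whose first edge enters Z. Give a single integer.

A backdoor path from Z to B is any simple undirected path whose first edge points into Z (i.e. leaves Z via a parent).
Parents of Z: {F}.
Enumerating:
  P1: Z <- F -> R -> B
  P2: Z <- F -> B
  P3: Z <- F -> G <- R -> B
That exhausts the simple backdoor paths. Count: 3.

3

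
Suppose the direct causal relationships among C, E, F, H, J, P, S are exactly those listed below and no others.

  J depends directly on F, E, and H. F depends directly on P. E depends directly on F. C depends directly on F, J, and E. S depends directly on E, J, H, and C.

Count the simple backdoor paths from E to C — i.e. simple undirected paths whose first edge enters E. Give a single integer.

4

A backdoor path from E to C is any simple undirected path whose first edge points into E (i.e. leaves E via a parent).
Parents of E: {F}.
Enumerating:
  P1: E <- F -> J <- H -> S <- C
  P2: E <- F -> J -> C
  P3: E <- F -> J -> S <- C
  P4: E <- F -> C
That exhausts the simple backdoor paths. Count: 4.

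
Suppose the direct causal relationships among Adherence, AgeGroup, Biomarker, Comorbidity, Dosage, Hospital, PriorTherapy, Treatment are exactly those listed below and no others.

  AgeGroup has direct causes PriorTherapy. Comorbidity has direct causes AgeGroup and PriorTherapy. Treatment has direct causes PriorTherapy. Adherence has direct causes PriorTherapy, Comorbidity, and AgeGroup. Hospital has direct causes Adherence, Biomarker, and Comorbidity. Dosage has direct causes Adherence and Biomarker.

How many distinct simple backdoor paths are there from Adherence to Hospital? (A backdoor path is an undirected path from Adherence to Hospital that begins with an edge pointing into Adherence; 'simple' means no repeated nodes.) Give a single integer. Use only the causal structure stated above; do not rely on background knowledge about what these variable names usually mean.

A backdoor path from Adherence to Hospital is any simple undirected path whose first edge points into Adherence (i.e. leaves Adherence via a parent).
Parents of Adherence: {AgeGroup, Comorbidity, PriorTherapy}.
Enumerating:
  P1: Adherence <- PriorTherapy -> AgeGroup -> Comorbidity -> Hospital
  P2: Adherence <- PriorTherapy -> Comorbidity -> Hospital
  P3: Adherence <- AgeGroup <- PriorTherapy -> Comorbidity -> Hospital
  P4: Adherence <- AgeGroup -> Comorbidity -> Hospital
  P5: Adherence <- Comorbidity -> Hospital
That exhausts the simple backdoor paths. Count: 5.

5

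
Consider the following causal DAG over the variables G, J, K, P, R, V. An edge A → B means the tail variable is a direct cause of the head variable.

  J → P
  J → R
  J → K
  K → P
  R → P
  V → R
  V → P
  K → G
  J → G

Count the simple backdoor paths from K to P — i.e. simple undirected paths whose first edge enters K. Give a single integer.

3

A backdoor path from K to P is any simple undirected path whose first edge points into K (i.e. leaves K via a parent).
Parents of K: {J}.
Enumerating:
  P1: K <- J -> R <- V -> P
  P2: K <- J -> R -> P
  P3: K <- J -> P
That exhausts the simple backdoor paths. Count: 3.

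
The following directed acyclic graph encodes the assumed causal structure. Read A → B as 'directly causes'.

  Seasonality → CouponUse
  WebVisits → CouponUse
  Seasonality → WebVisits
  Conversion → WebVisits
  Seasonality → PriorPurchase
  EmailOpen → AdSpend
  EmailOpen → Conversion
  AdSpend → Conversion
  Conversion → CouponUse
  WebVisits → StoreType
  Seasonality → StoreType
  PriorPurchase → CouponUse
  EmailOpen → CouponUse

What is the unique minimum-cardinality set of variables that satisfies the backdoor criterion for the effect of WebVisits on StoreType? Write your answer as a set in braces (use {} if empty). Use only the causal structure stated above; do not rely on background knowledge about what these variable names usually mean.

{Seasonality}

Variables eligible for adjustment (non-descendants of WebVisits, excluding WebVisits and StoreType): {AdSpend, Conversion, EmailOpen, PriorPurchase, Seasonality}.
Backdoor paths from WebVisits to StoreType:
  P1: WebVisits <- Seasonality -> StoreType
  P2: WebVisits <- Conversion <- EmailOpen -> CouponUse <- Seasonality -> StoreType
  P3: WebVisits <- Conversion <- EmailOpen -> CouponUse <- PriorPurchase <- Seasonality -> StoreType
  P4: WebVisits <- Conversion <- AdSpend <- EmailOpen -> CouponUse <- Seasonality -> StoreType
  P5: WebVisits <- Conversion <- AdSpend <- EmailOpen -> CouponUse <- PriorPurchase <- Seasonality -> StoreType
  P6: WebVisits <- Conversion -> CouponUse <- Seasonality -> StoreType
  P7: WebVisits <- Conversion -> CouponUse <- PriorPurchase <- Seasonality -> StoreType
The empty set is not sufficient: P1 (WebVisits <- Seasonality -> StoreType) has no collider blocking it and no conditioned non-collider, so it is open.
Try {Seasonality}:
  P1: blocked at fork node Seasonality ∈ conditioning set.
  P2: blocked at collider CouponUse (neither it nor any descendant is in the conditioning set).
  P3: blocked at collider CouponUse (neither it nor any descendant is in the conditioning set).
  P4: blocked at collider CouponUse (neither it nor any descendant is in the conditioning set).
  P5: blocked at collider CouponUse (neither it nor any descendant is in the conditioning set).
  P6: blocked at collider CouponUse (neither it nor any descendant is in the conditioning set).
  P7: blocked at collider CouponUse (neither it nor any descendant is in the conditioning set).
{Seasonality} contains no descendant of WebVisits and blocks every backdoor path.
No other singleton works — e.g. {EmailOpen} leaves P1 open — so {Seasonality} is the unique smallest valid adjustment set.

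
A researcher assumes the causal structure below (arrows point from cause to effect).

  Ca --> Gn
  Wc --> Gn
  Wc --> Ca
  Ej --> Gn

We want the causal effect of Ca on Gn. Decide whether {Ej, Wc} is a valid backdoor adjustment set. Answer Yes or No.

Backdoor paths from Ca to Gn (paths whose first edge points into Ca):
  P1: Ca <- Wc -> Gn
Condition 1 (no descendant of Ca in the set): holds — descendants of Ca are {Gn}; none are in {Ej, Wc}.
Condition 2 (every backdoor path blocked by {Ej, Wc}):
  P1: blocked at fork node Wc ∈ conditioning set.
{Ej, Wc} satisfies the backdoor criterion.

Yes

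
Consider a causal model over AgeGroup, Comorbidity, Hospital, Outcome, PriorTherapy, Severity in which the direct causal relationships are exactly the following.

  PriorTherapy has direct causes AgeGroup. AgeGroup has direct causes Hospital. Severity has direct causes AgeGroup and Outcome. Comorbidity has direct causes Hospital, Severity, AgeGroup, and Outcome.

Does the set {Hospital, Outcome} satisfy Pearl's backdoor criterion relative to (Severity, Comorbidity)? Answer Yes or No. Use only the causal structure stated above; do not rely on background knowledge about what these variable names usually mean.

No

Backdoor paths from Severity to Comorbidity (paths whose first edge points into Severity):
  P1: Severity <- Outcome -> Comorbidity
  P2: Severity <- AgeGroup <- Hospital -> Comorbidity
  P3: Severity <- AgeGroup -> Comorbidity
Condition 1 (no descendant of Severity in the set): holds — descendants of Severity are {Comorbidity}; none are in {Hospital, Outcome}.
Condition 2 (every backdoor path blocked by {Hospital, Outcome}):
  P1: blocked at fork node Outcome ∈ conditioning set.
  P2: blocked at fork node Hospital ∈ conditioning set.
  P3: open — no interior node is in the conditioning set.
{Hospital, Outcome} does not satisfy the backdoor criterion.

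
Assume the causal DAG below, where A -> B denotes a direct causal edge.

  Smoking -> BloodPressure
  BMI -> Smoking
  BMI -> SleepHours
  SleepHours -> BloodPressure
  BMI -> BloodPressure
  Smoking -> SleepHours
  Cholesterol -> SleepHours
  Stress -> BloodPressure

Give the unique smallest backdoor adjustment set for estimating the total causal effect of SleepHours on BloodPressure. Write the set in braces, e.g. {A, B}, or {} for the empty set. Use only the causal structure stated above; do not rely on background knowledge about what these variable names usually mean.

{BMI, Smoking}

Variables eligible for adjustment (non-descendants of SleepHours, excluding SleepHours and BloodPressure): {BMI, Cholesterol, Smoking, Stress}.
Backdoor paths from SleepHours to BloodPressure:
  P1: SleepHours <- BMI -> Smoking -> BloodPressure
  P2: SleepHours <- BMI -> BloodPressure
  P3: SleepHours <- Smoking <- BMI -> BloodPressure
  P4: SleepHours <- Smoking -> BloodPressure
The empty set is not sufficient: P1 (SleepHours <- BMI -> Smoking -> BloodPressure) has no collider blocking it and no conditioned non-collider, so it is open.
Try {BMI, Smoking}:
  P1: blocked at fork node BMI ∈ conditioning set.
  P2: blocked at fork node BMI ∈ conditioning set.
  P3: blocked at chain node Smoking ∈ conditioning set.
  P4: blocked at fork node Smoking ∈ conditioning set.
{BMI, Smoking} contains no descendant of SleepHours and blocks every backdoor path.
Every element of {BMI, Smoking} is needed (dropping BMI leaves P2 open; dropping Smoking leaves P4 open), so no proper subset is valid.
Among all size-2 subsets of the eligible variables, only {BMI, Smoking} blocks every backdoor path, so it is the unique smallest valid adjustment set.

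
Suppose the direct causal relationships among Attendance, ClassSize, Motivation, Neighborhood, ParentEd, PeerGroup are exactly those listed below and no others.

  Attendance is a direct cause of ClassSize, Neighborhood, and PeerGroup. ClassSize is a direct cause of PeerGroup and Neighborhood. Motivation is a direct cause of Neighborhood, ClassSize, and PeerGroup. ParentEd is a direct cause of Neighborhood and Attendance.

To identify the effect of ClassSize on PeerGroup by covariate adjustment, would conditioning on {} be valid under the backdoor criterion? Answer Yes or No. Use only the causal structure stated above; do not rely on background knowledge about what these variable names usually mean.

No

Backdoor paths from ClassSize to PeerGroup (paths whose first edge points into ClassSize):
  P1: ClassSize <- Attendance <- ParentEd -> Neighborhood <- Motivation -> PeerGroup
  P2: ClassSize <- Attendance -> Neighborhood <- Motivation -> PeerGroup
  P3: ClassSize <- Attendance -> PeerGroup
  P4: ClassSize <- Motivation -> Neighborhood <- ParentEd -> Attendance -> PeerGroup
  P5: ClassSize <- Motivation -> Neighborhood <- Attendance -> PeerGroup
  P6: ClassSize <- Motivation -> PeerGroup
Condition 1 (no descendant of ClassSize in the set): holds — descendants of ClassSize are {Neighborhood, PeerGroup}; none are in {}.
Condition 2 (every backdoor path blocked by {}):
  P1: blocked at collider Neighborhood (neither it nor any descendant is in the conditioning set).
  P2: blocked at collider Neighborhood (neither it nor any descendant is in the conditioning set).
  P3: open — no interior node is in the conditioning set.
  P4: blocked at collider Neighborhood (neither it nor any descendant is in the conditioning set).
  P5: blocked at collider Neighborhood (neither it nor any descendant is in the conditioning set).
  P6: open — no interior node is in the conditioning set.
{} does not satisfy the backdoor criterion.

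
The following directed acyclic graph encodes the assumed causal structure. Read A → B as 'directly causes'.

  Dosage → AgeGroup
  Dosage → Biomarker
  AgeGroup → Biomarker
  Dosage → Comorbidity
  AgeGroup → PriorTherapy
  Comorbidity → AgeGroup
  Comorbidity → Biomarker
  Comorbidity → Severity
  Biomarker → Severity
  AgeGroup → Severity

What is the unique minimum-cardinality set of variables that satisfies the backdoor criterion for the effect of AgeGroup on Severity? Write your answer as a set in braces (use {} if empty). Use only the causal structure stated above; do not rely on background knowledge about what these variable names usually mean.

{Comorbidity, Dosage}

Variables eligible for adjustment (non-descendants of AgeGroup, excluding AgeGroup and Severity): {Comorbidity, Dosage}.
Backdoor paths from AgeGroup to Severity:
  P1: AgeGroup <- Dosage -> Comorbidity -> Biomarker -> Severity
  P2: AgeGroup <- Dosage -> Comorbidity -> Severity
  P3: AgeGroup <- Dosage -> Biomarker <- Comorbidity -> Severity
  P4: AgeGroup <- Dosage -> Biomarker -> Severity
  P5: AgeGroup <- Comorbidity <- Dosage -> Biomarker -> Severity
  P6: AgeGroup <- Comorbidity -> Biomarker -> Severity
  P7: AgeGroup <- Comorbidity -> Severity
The empty set is not sufficient: P1 (AgeGroup <- Dosage -> Comorbidity -> Biomarker -> Severity) has no collider blocking it and no conditioned non-collider, so it is open.
Try {Comorbidity, Dosage}:
  P1: blocked at fork node Dosage ∈ conditioning set.
  P2: blocked at fork node Dosage ∈ conditioning set.
  P3: blocked at fork node Dosage ∈ conditioning set.
  P4: blocked at fork node Dosage ∈ conditioning set.
  P5: blocked at chain node Comorbidity ∈ conditioning set.
  P6: blocked at fork node Comorbidity ∈ conditioning set.
  P7: blocked at fork node Comorbidity ∈ conditioning set.
{Comorbidity, Dosage} contains no descendant of AgeGroup and blocks every backdoor path.
Every element of {Comorbidity, Dosage} is needed (dropping Comorbidity leaves P6 open; dropping Dosage leaves P4 open), so no proper subset is valid.
Among all size-2 subsets of the eligible variables, only {Comorbidity, Dosage} blocks every backdoor path, so it is the unique smallest valid adjustment set.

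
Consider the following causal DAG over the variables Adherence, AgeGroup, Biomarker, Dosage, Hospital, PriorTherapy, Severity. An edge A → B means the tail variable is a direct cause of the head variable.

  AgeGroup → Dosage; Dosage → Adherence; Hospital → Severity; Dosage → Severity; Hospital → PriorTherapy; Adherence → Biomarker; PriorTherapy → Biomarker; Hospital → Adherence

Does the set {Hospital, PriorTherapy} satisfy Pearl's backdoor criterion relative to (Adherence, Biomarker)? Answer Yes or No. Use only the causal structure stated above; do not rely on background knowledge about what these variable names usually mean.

Backdoor paths from Adherence to Biomarker (paths whose first edge points into Adherence):
  P1: Adherence <- Hospital -> PriorTherapy -> Biomarker
  P2: Adherence <- Dosage -> Severity <- Hospital -> PriorTherapy -> Biomarker
Condition 1 (no descendant of Adherence in the set): holds — descendants of Adherence are {Biomarker}; none are in {Hospital, PriorTherapy}.
Condition 2 (every backdoor path blocked by {Hospital, PriorTherapy}):
  P1: blocked at fork node Hospital ∈ conditioning set.
  P2: blocked at collider Severity (neither it nor any descendant is in the conditioning set).
{Hospital, PriorTherapy} satisfies the backdoor criterion.

Yes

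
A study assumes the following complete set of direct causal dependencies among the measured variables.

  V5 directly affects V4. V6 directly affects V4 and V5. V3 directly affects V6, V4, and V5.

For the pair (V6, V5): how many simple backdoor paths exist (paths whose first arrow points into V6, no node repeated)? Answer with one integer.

A backdoor path from V6 to V5 is any simple undirected path whose first edge points into V6 (i.e. leaves V6 via a parent).
Parents of V6: {V3}.
Enumerating:
  P1: V6 <- V3 -> V5
  P2: V6 <- V3 -> V4 <- V5
That exhausts the simple backdoor paths. Count: 2.

2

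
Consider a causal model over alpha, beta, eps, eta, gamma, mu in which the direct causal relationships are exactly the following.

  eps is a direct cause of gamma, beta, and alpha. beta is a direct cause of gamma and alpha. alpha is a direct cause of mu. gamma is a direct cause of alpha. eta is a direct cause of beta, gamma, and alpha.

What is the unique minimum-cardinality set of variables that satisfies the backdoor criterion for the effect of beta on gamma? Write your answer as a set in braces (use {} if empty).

{eps, eta}

Variables eligible for adjustment (non-descendants of beta, excluding beta and gamma): {eps, eta}.
Backdoor paths from beta to gamma:
  P1: beta <- eps -> gamma
  P2: beta <- eps -> alpha <- eta -> gamma
  P3: beta <- eps -> alpha <- gamma
  P4: beta <- eta -> gamma
  P5: beta <- eta -> alpha <- eps -> gamma
  P6: beta <- eta -> alpha <- gamma
The empty set is not sufficient: P1 (beta <- eps -> gamma) has no collider blocking it and no conditioned non-collider, so it is open.
Try {eps, eta}:
  P1: blocked at fork node eps ∈ conditioning set.
  P2: blocked at fork node eps ∈ conditioning set.
  P3: blocked at fork node eps ∈ conditioning set.
  P4: blocked at fork node eta ∈ conditioning set.
  P5: blocked at fork node eta ∈ conditioning set.
  P6: blocked at fork node eta ∈ conditioning set.
{eps, eta} contains no descendant of beta and blocks every backdoor path.
Every element of {eps, eta} is needed (dropping eps leaves P1 open; dropping eta leaves P4 open), so no proper subset is valid.
Among all size-2 subsets of the eligible variables, only {eps, eta} blocks every backdoor path, so it is the unique smallest valid adjustment set.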